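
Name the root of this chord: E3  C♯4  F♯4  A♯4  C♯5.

F#

Reordering E, C#, F#, A# into stacked thirds gives F#–A#–C#–E; the bottom of that stack, F#, is the root.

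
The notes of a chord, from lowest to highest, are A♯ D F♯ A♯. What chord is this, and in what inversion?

D augmented, second inversion

Reducing to letter names: A#, D, F#. These stack in thirds as D–F#–A# — a D augmented triad.
With the fifth (A#) in the bass, the chord is in second inversion (figured bass 6/4).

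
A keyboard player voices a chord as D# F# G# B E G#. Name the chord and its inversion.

E major ninth, third inversion

Reducing to letter names: D#, F#, G#, B, E. These stack in thirds as E–G#–B–D#–F# — an E major ninth chord.
D# is the seventh of E major ninth; seventh in the bass means third inversion.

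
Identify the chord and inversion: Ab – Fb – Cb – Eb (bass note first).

Fb major seventh, first inversion

The pitch classes Ab, Fb, Cb, Eb arrange in thirds as Fb–Ab–Cb–Eb: an Fb major seventh chord.
Ab is the third of Fb major seventh; third in the bass means first inversion (figured bass 6/5).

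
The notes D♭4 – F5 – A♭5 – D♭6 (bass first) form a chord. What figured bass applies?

The notes Db, F, Ab stack in thirds as Db–F–Ab — a Db major triad. The bass Db is the root, so this is root position: figured 5/3.

5/3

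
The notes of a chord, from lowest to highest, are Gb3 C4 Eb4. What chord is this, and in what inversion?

The pitch classes Gb, C, Eb arrange in thirds as C–Eb–Gb: a C diminished triad.
With the fifth (Gb) in the bass, the chord is in second inversion (figured bass 6/4).

C diminished, second inversion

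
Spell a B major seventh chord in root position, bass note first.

The chord tones are B–D#–F#–A#. With the root (B) lowest for root position: B, D#, F#, A#.

B, D#, F#, A#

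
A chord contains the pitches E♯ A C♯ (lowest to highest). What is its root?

A

The distinct letter names are E#, A, C#. Arranged as a stack of thirds they read A–C#–E#, so A is the root (an A augmented triad).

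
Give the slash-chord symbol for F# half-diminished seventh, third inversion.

Third inversion of F# half-diminished seventh has the seventh (E) in the bass. As a slash chord: F#ø7/E.

F#ø7/E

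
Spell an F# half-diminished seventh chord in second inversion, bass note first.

The chord tones are F#–A–C–E. With the fifth (C) lowest for second inversion: C, E, F#, A.

C, E, F#, A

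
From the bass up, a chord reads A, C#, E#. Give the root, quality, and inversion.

A augmented, root position

Reducing to letter names: A, C#, E#. These stack in thirds as A–C#–E# — an A augmented triad.
With the root (A) in the bass, the chord is in root position (figured bass 5/3).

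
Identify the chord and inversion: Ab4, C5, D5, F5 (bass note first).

The distinct note names are Ab, C, D, F. Stacked in thirds they read D–F–Ab–C, which is a half-diminished seventh chord on D.
Ab is the fifth of D half-diminished seventh; fifth in the bass means second inversion (figured bass 4/3).

D half-diminished seventh, second inversion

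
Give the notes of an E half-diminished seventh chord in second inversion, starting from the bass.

Bb, D, E, G

The chord tones are E–G–Bb–D. With the fifth (Bb) lowest for second inversion: Bb, D, E, G.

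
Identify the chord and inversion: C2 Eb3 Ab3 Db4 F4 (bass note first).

Db major ninth, third inversion

The pitch classes C, Eb, Ab, Db, F arrange in thirds as Db–F–Ab–C–Eb: a Db major ninth chord.
The lowest note is C, the seventh of the chord, so this is third inversion.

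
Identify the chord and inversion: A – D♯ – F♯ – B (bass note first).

B dominant seventh, third inversion

The pitch classes A, D#, F#, B arrange in thirds as B–D#–F#–A: a B dominant seventh chord.
The lowest note is A, the seventh of the chord, so this is third inversion (figured bass 4/2).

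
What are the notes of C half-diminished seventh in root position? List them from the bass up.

C, Eb, Gb, Bb

C half-diminished seventh is C–Eb–Gb–Bb. Root position puts the root (C) in the bass, with the remaining tones above: C, Eb, Gb, Bb.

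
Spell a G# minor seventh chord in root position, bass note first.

The chord tones are G#–B–D#–F#. With the root (G#) lowest for root position: G#, B, D#, F#.

G#, B, D#, F#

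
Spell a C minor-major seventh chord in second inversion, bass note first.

G, B, C, Eb

The chord tones are C–Eb–G–B. With the fifth (G) lowest for second inversion: G, B, C, Eb.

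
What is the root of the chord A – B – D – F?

B

The distinct letter names are A, B, D, F. Arranged as a stack of thirds they read B–D–F–A, so B is the root (a B half-diminished seventh chord).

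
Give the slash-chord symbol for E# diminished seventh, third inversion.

E#dim7/D

Third inversion of E# diminished seventh has the seventh (D) in the bass. As a slash chord: E#dim7/D.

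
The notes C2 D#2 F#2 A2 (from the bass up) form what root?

C, D#, F#, A are the tones of a D# diminished seventh chord (D#–F#–A–C), making D# the root.

D#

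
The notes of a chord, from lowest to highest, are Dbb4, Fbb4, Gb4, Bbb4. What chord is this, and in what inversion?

The distinct note names are Dbb, Fbb, Gb, Bbb. Stacked in thirds they read Gb–Bbb–Dbb–Fbb, which is a diminished seventh chord on Gb.
The lowest note is Dbb, the fifth of the chord, so this is second inversion (figured bass 4/3).

Gb diminished seventh, second inversion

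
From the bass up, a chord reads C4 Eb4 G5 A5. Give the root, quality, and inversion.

A half-diminished seventh, first inversion

The distinct note names are C, Eb, G, A. Stacked in thirds they read A–C–Eb–G, which is a half-diminished seventh chord on A.
With the third (C) in the bass, the chord is in first inversion (figured bass 6/5).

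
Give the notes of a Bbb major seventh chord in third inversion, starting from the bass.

Spelling Bbb major seventh: Bbb–Db–Fb–Ab. In third inversion the seventh is bass, giving Ab, Bbb, Db, Fb from the bottom.

Ab, Bbb, Db, Fb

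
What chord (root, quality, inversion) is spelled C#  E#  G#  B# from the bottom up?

C# major seventh, root position

Reducing to letter names: C#, E#, G#, B#. These stack in thirds as C#–E#–G#–B# — a C# major seventh chord.
With the root (C#) in the bass, the chord is in root position (figured bass 7).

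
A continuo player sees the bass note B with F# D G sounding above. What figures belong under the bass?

6/5

The notes B, F#, D, G stack in thirds as G–B–D–F# — a G major seventh chord. The bass B is the third, so this is first inversion: figured 6/5.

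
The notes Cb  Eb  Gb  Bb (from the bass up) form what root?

Cb

Reordering Cb, Eb, Gb, Bb into stacked thirds gives Cb–Eb–Gb–Bb; the bottom of that stack, Cb, is the root.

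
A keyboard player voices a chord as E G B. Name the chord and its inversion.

The distinct note names are E, G, B. Stacked in thirds they read E–G–B, which is a minor triad on E.
With the root (E) in the bass, the chord is in root position (figured bass 5/3).

E minor, root position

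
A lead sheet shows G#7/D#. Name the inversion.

second inversion

G#7/D# means G# dominant seventh with D# in the bass. D# is the fifth of G# dominant seventh (G#–B#–D#–F#), so this is second inversion.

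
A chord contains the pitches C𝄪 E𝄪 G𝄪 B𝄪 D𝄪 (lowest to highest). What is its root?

The distinct letter names are C##, E##, G##, B##, D##. Arranged as a stack of thirds they read C##–E##–G##–B##–D##, so C## is the root (a C## major ninth chord).

C##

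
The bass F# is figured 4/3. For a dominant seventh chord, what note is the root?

The figures 4/3 mean the fifth of the chord is in the bass. If F# is the fifth of a dominant seventh chord, the root is B (chord tones B–D#–F#–A).

B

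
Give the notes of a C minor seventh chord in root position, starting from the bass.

C, Eb, G, Bb

The chord tones are C–Eb–G–Bb. With the root (C) lowest for root position: C, Eb, G, Bb.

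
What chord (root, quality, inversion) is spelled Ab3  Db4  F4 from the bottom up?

Db major, second inversion

The pitch classes Ab, Db, F arrange in thirds as Db–F–Ab: a Db major triad.
Ab is the fifth of Db major; fifth in the bass means second inversion (figured bass 6/4).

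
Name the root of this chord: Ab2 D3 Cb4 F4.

D

The distinct letter names are Ab, D, Cb, F. Arranged as a stack of thirds they read D–F–Ab–Cb, so D is the root (a D diminished seventh chord).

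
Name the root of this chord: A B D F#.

The distinct letter names are A, B, D, F#. Arranged as a stack of thirds they read B–D–F#–A, so B is the root (a B minor seventh chord).

B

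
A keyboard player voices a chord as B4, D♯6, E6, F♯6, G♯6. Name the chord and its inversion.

The pitch classes B, D#, E, F#, G# arrange in thirds as E–G#–B–D#–F#: an E major ninth chord.
B is the fifth of E major ninth; fifth in the bass means second inversion.

E major ninth, second inversion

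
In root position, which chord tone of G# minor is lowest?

G# minor is G#–B–D#. Root position places the root in the bass: G#.

G#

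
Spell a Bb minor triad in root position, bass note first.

Bb, Db, F

The chord tones are Bb–Db–F. With the root (Bb) lowest for root position: Bb, Db, F.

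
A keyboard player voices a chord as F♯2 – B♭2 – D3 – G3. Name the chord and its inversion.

Reducing to letter names: F#, Bb, D, G. These stack in thirds as G–Bb–D–F# — a G minor-major seventh chord.
With the seventh (F#) in the bass, the chord is in third inversion (figured bass 4/2).

G minor-major seventh, third inversion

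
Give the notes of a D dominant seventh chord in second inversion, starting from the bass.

A, C, D, F#

D dominant seventh is D–F#–A–C. Second inversion puts the fifth (A) in the bass, with the remaining tones above: A, C, D, F#.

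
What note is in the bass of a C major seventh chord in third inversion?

B

C major seventh is C–E–G–B. Third inversion places the seventh in the bass: B.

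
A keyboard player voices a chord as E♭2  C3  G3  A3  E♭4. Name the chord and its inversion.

A half-diminished seventh, second inversion

Reducing to letter names: Eb, C, G, A. These stack in thirds as A–C–Eb–G — an A half-diminished seventh chord.
With the fifth (Eb) in the bass, the chord is in second inversion (figured bass 4/3).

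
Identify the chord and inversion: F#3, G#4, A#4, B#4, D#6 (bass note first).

G# dominant ninth, third inversion

The distinct note names are F#, G#, A#, B#, D#. Stacked in thirds they read G#–B#–D#–F#–A#, which is a dominant ninth chord on G#.
F# is the seventh of G# dominant ninth; seventh in the bass means third inversion.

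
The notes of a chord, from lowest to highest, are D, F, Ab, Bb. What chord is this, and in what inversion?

The pitch classes D, F, Ab, Bb arrange in thirds as Bb–D–F–Ab: a Bb dominant seventh chord.
The lowest note is D, the third of the chord, so this is first inversion (figured bass 6/5).

Bb dominant seventh, first inversion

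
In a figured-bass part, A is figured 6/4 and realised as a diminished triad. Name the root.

The figures 6/4 mean the fifth of the chord is in the bass. If A is the fifth of a diminished triad, the root is D# (chord tones D#–F#–A).

D#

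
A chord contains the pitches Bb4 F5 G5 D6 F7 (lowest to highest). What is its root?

Bb, F, G, D are the tones of a G minor seventh chord (G–Bb–D–F), making G the root.

G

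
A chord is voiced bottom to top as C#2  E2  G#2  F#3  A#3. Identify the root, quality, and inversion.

The pitch classes C#, E, G#, F#, A# arrange in thirds as F#–A#–C#–E–G#: an F# dominant ninth chord.
With the fifth (C#) in the bass, the chord is in second inversion.

F# dominant ninth, second inversion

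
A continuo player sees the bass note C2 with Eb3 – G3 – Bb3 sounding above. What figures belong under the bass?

7

The notes C, Eb, G, Bb stack in thirds as C–Eb–G–Bb — a C minor seventh chord. The bass C is the root, so this is root position: figured 7.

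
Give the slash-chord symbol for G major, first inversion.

Gmaj/B

First inversion of G major has the third (B) in the bass. As a slash chord: Gmaj/B.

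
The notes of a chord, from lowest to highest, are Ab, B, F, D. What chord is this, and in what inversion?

B diminished seventh, third inversion

The pitch classes Ab, B, F, D arrange in thirds as B–D–F–Ab: a B diminished seventh chord.
Ab is the seventh of B diminished seventh; seventh in the bass means third inversion (figured bass 4/2).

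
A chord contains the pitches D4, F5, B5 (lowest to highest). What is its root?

The distinct letter names are D, F, B. Arranged as a stack of thirds they read B–D–F, so B is the root (a B diminished triad).

B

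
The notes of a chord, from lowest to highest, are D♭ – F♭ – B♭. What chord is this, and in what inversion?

The distinct note names are Db, Fb, Bb. Stacked in thirds they read Bb–Db–Fb, which is a diminished triad on Bb.
The lowest note is Db, the third of the chord, so this is first inversion (figured bass 6).

Bb diminished, first inversion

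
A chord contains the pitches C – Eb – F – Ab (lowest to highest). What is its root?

F

Reordering C, Eb, F, Ab into stacked thirds gives F–Ab–C–Eb; the bottom of that stack, F, is the root.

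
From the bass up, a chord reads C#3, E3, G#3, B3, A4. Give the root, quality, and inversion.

A major ninth, first inversion

Reducing to letter names: C#, E, G#, B, A. These stack in thirds as A–C#–E–G#–B — an A major ninth chord.
The lowest note is C#, the third of the chord, so this is first inversion.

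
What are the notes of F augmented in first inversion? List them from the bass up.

A, C#, F

F augmented is F–A–C#. First inversion puts the third (A) in the bass, with the remaining tones above: A, C#, F.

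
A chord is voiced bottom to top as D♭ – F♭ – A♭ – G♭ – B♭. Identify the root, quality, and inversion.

The distinct note names are Db, Fb, Ab, Gb, Bb. Stacked in thirds they read Gb–Bb–Db–Fb–Ab, which is a dominant ninth chord on Gb.
With the fifth (Db) in the bass, the chord is in second inversion.

Gb dominant ninth, second inversion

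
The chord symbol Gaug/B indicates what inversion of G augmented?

Gaug/B means G augmented with B in the bass. B is the third of G augmented (G–B–D#), so this is first inversion.

first inversion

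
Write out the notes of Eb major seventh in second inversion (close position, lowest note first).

Bb, D, Eb, G

Spelling Eb major seventh: Eb–G–Bb–D. In second inversion the fifth is bass, giving Bb, D, Eb, G from the bottom.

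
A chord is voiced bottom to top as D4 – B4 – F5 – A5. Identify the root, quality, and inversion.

The distinct note names are D, B, F, A. Stacked in thirds they read B–D–F–A, which is a half-diminished seventh chord on B.
D is the third of B half-diminished seventh; third in the bass means first inversion (figured bass 6/5).

B half-diminished seventh, first inversion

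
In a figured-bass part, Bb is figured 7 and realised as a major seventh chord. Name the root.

The figures 7 mean the root of the chord is in the bass. If Bb is the root of a major seventh chord, the root is Bb (chord tones Bb–D–F–A).

Bb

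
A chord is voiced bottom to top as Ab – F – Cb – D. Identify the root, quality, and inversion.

D diminished seventh, second inversion

The distinct note names are Ab, F, Cb, D. Stacked in thirds they read D–F–Ab–Cb, which is a diminished seventh chord on D.
Ab is the fifth of D diminished seventh; fifth in the bass means second inversion (figured bass 4/3).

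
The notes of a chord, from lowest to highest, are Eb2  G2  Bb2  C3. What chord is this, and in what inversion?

C minor seventh, first inversion

Reducing to letter names: Eb, G, Bb, C. These stack in thirds as C–Eb–G–Bb — a C minor seventh chord.
With the third (Eb) in the bass, the chord is in first inversion (figured bass 6/5).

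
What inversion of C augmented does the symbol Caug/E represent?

first inversion

Caug/E means C augmented with E in the bass. E is the third of C augmented (C–E–G#), so this is first inversion.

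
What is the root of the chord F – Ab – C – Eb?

Reordering F, Ab, C, Eb into stacked thirds gives F–Ab–C–Eb; the bottom of that stack, F, is the root.

F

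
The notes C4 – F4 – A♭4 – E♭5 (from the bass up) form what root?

F

The distinct letter names are C, F, Ab, Eb. Arranged as a stack of thirds they read F–Ab–C–Eb, so F is the root (an F minor seventh chord).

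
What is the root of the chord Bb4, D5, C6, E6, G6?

C

Bb, D, C, E, G are the tones of a C dominant ninth chord (C–E–G–Bb–D), making C the root.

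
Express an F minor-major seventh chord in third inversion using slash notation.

Fm(maj7)/E

Third inversion of F minor-major seventh has the seventh (E) in the bass. As a slash chord: Fm(maj7)/E.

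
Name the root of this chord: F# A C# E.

F#, A, C#, E are the tones of an F# minor seventh chord (F#–A–C#–E), making F# the root.

F#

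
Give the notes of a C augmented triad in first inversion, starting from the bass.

E, G#, C

The chord tones are C–E–G#. With the third (E) lowest for first inversion: E, G#, C.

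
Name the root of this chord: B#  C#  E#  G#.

C#

The distinct letter names are B#, C#, E#, G#. Arranged as a stack of thirds they read C#–E#–G#–B#, so C# is the root (a C# major seventh chord).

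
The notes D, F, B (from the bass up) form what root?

B

D, F, B are the tones of a B diminished triad (B–D–F), making B the root.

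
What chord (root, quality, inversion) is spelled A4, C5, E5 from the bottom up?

The pitch classes A, C, E arrange in thirds as A–C–E: an A minor triad.
A is the root of A minor; root in the bass means root position (figured bass 5/3).

A minor, root position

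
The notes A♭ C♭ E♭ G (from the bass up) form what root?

The distinct letter names are Ab, Cb, Eb, G. Arranged as a stack of thirds they read Ab–Cb–Eb–G, so Ab is the root (an Ab minor-major seventh chord).

Ab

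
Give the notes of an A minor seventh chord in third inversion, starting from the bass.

The chord tones are A–C–E–G. With the seventh (G) lowest for third inversion: G, A, C, E.

G, A, C, E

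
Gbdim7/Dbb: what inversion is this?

Gbdim7/Dbb means Gb diminished seventh with Dbb in the bass. Dbb is the fifth of Gb diminished seventh (Gb–Bbb–Dbb–Fbb), so this is second inversion.

second inversion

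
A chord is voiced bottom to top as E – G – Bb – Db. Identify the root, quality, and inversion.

Reducing to letter names: E, G, Bb, Db. These stack in thirds as E–G–Bb–Db — an E diminished seventh chord.
The lowest note is E, the root of the chord, so this is root position (figured bass 7).

E diminished seventh, root position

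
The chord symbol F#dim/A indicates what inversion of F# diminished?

first inversion

F#dim/A means F# diminished with A in the bass. A is the third of F# diminished (F#–A–C), so this is first inversion.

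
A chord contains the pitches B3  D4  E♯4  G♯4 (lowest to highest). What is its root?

E#

The distinct letter names are B, D, E#, G#. Arranged as a stack of thirds they read E#–G#–B–D, so E# is the root (an E# diminished seventh chord).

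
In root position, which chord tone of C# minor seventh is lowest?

The root of C# minor seventh (C#–E–G#–B) is C#; that is the bass in root position.

C#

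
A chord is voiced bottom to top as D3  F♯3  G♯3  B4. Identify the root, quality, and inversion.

G# half-diminished seventh, second inversion

The pitch classes D, F#, G#, B arrange in thirds as G#–B–D–F#: a G# half-diminished seventh chord.
The lowest note is D, the fifth of the chord, so this is second inversion (figured bass 4/3).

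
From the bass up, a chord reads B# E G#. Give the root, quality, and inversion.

E augmented, second inversion

Reducing to letter names: B#, E, G#. These stack in thirds as E–G#–B# — an E augmented triad.
B# is the fifth of E augmented; fifth in the bass means second inversion (figured bass 6/4).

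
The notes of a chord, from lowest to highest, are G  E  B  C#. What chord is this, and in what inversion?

The pitch classes G, E, B, C# arrange in thirds as C#–E–G–B: a C# half-diminished seventh chord.
The lowest note is G, the fifth of the chord, so this is second inversion (figured bass 4/3).

C# half-diminished seventh, second inversion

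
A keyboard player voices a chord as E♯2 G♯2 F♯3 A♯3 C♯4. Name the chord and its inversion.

The pitch classes E#, G#, F#, A#, C# arrange in thirds as F#–A#–C#–E#–G#: an F# major ninth chord.
With the seventh (E#) in the bass, the chord is in third inversion.

F# major ninth, third inversion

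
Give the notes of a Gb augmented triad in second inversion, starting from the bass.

Gb augmented is Gb–Bb–D. Second inversion puts the fifth (D) in the bass, with the remaining tones above: D, Gb, Bb.

D, Gb, Bb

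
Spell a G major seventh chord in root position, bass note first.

G, B, D, F#

Spelling G major seventh: G–B–D–F#. In root position the root is bass, giving G, B, D, F# from the bottom.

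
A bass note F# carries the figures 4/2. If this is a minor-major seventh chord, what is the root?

G

The figures 4/2 mean the seventh of the chord is in the bass. If F# is the seventh of a minor-major seventh chord, the root is G (chord tones G–Bb–D–F#).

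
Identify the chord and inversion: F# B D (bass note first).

B minor, second inversion

Reducing to letter names: F#, B, D. These stack in thirds as B–D–F# — a B minor triad.
F# is the fifth of B minor; fifth in the bass means second inversion (figured bass 6/4).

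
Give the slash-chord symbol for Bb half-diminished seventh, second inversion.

Second inversion of Bb half-diminished seventh has the fifth (Fb) in the bass. As a slash chord: Bbø7/Fb.

Bbø7/Fb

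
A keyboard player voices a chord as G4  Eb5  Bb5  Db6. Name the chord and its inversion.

Eb dominant seventh, first inversion

The distinct note names are G, Eb, Bb, Db. Stacked in thirds they read Eb–G–Bb–Db, which is a dominant seventh chord on Eb.
G is the third of Eb dominant seventh; third in the bass means first inversion (figured bass 6/5).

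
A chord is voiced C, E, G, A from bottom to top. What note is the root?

A

The distinct letter names are C, E, G, A. Arranged as a stack of thirds they read A–C–E–G, so A is the root (an A minor seventh chord).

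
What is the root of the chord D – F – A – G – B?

G

The distinct letter names are D, F, A, G, B. Arranged as a stack of thirds they read G–B–D–F–A, so G is the root (a G dominant ninth chord).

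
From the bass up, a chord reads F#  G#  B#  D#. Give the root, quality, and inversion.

G# dominant seventh, third inversion

The distinct note names are F#, G#, B#, D#. Stacked in thirds they read G#–B#–D#–F#, which is a dominant seventh chord on G#.
F# is the seventh of G# dominant seventh; seventh in the bass means third inversion (figured bass 4/2).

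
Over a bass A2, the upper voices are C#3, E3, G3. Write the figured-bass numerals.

The notes A, C#, E, G stack in thirds as A–C#–E–G — an A dominant seventh chord. The bass A is the root, so this is root position: figured 7.

7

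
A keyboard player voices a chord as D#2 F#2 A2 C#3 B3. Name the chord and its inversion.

B dominant ninth, first inversion

The pitch classes D#, F#, A, C#, B arrange in thirds as B–D#–F#–A–C#: a B dominant ninth chord.
With the third (D#) in the bass, the chord is in first inversion.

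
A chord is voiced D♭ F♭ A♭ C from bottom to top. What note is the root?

Reordering Db, Fb, Ab, C into stacked thirds gives Db–Fb–Ab–C; the bottom of that stack, Db, is the root.

Db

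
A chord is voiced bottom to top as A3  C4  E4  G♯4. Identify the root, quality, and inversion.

A minor-major seventh, root position

The distinct note names are A, C, E, G#. Stacked in thirds they read A–C–E–G#, which is a minor-major seventh chord on A.
With the root (A) in the bass, the chord is in root position (figured bass 7).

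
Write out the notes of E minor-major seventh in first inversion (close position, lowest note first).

G, B, D#, E

The chord tones are E–G–B–D#. With the third (G) lowest for first inversion: G, B, D#, E.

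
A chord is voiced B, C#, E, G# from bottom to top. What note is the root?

B, C#, E, G# are the tones of a C# minor seventh chord (C#–E–G#–B), making C# the root.

C#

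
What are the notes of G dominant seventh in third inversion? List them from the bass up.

The chord tones are G–B–D–F. With the seventh (F) lowest for third inversion: F, G, B, D.

F, G, B, D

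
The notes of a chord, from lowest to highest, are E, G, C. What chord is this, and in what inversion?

C major, first inversion

Reducing to letter names: E, G, C. These stack in thirds as C–E–G — a C major triad.
With the third (E) in the bass, the chord is in first inversion (figured bass 6).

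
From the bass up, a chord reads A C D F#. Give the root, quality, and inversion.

The distinct note names are A, C, D, F#. Stacked in thirds they read D–F#–A–C, which is a dominant seventh chord on D.
The lowest note is A, the fifth of the chord, so this is second inversion (figured bass 4/3).

D dominant seventh, second inversion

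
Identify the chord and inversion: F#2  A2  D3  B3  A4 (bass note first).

B minor seventh, second inversion

The pitch classes F#, A, D, B arrange in thirds as B–D–F#–A: a B minor seventh chord.
F# is the fifth of B minor seventh; fifth in the bass means second inversion (figured bass 4/3).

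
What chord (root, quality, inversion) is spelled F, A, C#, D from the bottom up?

D minor-major seventh, first inversion

The distinct note names are F, A, C#, D. Stacked in thirds they read D–F–A–C#, which is a minor-major seventh chord on D.
The lowest note is F, the third of the chord, so this is first inversion (figured bass 6/5).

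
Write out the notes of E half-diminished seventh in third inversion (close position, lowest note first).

E half-diminished seventh is E–G–Bb–D. Third inversion puts the seventh (D) in the bass, with the remaining tones above: D, E, G, Bb.

D, E, G, Bb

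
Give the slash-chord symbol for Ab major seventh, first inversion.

Abmaj7/C

First inversion of Ab major seventh has the third (C) in the bass. As a slash chord: Abmaj7/C.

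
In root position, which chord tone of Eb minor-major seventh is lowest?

The root of Eb minor-major seventh (Eb–Gb–Bb–D) is Eb; that is the bass in root position.

Eb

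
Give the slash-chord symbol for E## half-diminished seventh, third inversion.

E##ø7/D##

Third inversion of E## half-diminished seventh has the seventh (D##) in the bass. As a slash chord: E##ø7/D##.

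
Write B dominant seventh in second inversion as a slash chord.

B7/F#

Second inversion of B dominant seventh has the fifth (F#) in the bass. As a slash chord: B7/F#.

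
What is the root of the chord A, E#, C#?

The distinct letter names are A, E#, C#. Arranged as a stack of thirds they read A–C#–E#, so A is the root (an A augmented triad).

A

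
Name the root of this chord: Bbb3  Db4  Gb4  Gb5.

Gb

Reordering Bbb, Db, Gb into stacked thirds gives Gb–Bbb–Db; the bottom of that stack, Gb, is the root.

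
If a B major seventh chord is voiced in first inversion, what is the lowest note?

B major seventh is B–D#–F#–A#. First inversion places the third in the bass: D#.

D#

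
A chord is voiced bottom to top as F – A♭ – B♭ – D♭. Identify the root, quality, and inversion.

Reducing to letter names: F, Ab, Bb, Db. These stack in thirds as Bb–Db–F–Ab — a Bb minor seventh chord.
F is the fifth of Bb minor seventh; fifth in the bass means second inversion (figured bass 4/3).

Bb minor seventh, second inversion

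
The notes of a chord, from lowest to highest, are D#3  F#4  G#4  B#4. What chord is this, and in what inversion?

G# dominant seventh, second inversion

The distinct note names are D#, F#, G#, B#. Stacked in thirds they read G#–B#–D#–F#, which is a dominant seventh chord on G#.
With the fifth (D#) in the bass, the chord is in second inversion (figured bass 4/3).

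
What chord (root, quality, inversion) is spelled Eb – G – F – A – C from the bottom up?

Reducing to letter names: Eb, G, F, A, C. These stack in thirds as F–A–C–Eb–G — an F dominant ninth chord.
Eb is the seventh of F dominant ninth; seventh in the bass means third inversion.

F dominant ninth, third inversion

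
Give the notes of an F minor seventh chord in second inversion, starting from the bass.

Spelling F minor seventh: F–Ab–C–Eb. In second inversion the fifth is bass, giving C, Eb, F, Ab from the bottom.

C, Eb, F, Ab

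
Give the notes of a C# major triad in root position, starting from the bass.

The chord tones are C#–E#–G#. With the root (C#) lowest for root position: C#, E#, G#.

C#, E#, G#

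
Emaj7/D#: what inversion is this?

Emaj7/D# means E major seventh with D# in the bass. D# is the seventh of E major seventh (E–G#–B–D#), so this is third inversion.

third inversion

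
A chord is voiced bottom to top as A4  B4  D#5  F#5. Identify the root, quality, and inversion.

Reducing to letter names: A, B, D#, F#. These stack in thirds as B–D#–F#–A — a B dominant seventh chord.
A is the seventh of B dominant seventh; seventh in the bass means third inversion (figured bass 4/2).

B dominant seventh, third inversion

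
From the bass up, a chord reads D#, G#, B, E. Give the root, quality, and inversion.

Reducing to letter names: D#, G#, B, E. These stack in thirds as E–G#–B–D# — an E major seventh chord.
With the seventh (D#) in the bass, the chord is in third inversion (figured bass 4/2).

E major seventh, third inversion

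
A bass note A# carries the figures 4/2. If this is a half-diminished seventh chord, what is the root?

B#

The figures 4/2 mean the seventh of the chord is in the bass. If A# is the seventh of a half-diminished seventh chord, the root is B# (chord tones B#–D#–F#–A#).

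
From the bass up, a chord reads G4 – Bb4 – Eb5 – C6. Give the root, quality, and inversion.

Reducing to letter names: G, Bb, Eb, C. These stack in thirds as C–Eb–G–Bb — a C minor seventh chord.
With the fifth (G) in the bass, the chord is in second inversion (figured bass 4/3).

C minor seventh, second inversion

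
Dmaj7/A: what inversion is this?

Dmaj7/A means D major seventh with A in the bass. A is the fifth of D major seventh (D–F#–A–C#), so this is second inversion.

second inversion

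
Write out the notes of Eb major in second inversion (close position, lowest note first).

Eb major is Eb–G–Bb. Second inversion puts the fifth (Bb) in the bass, with the remaining tones above: Bb, Eb, G.

Bb, Eb, G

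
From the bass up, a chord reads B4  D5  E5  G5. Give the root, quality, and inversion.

E minor seventh, second inversion

Reducing to letter names: B, D, E, G. These stack in thirds as E–G–B–D — an E minor seventh chord.
The lowest note is B, the fifth of the chord, so this is second inversion (figured bass 4/3).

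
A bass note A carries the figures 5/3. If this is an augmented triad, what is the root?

The figures 5/3 mean the root of the chord is in the bass. If A is the root of an augmented triad, the root is A (chord tones A–C#–E#).

A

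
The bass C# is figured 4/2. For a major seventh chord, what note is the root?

The figures 4/2 mean the seventh of the chord is in the bass. If C# is the seventh of a major seventh chord, the root is D (chord tones D–F#–A–C#).

D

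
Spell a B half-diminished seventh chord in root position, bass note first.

Spelling B half-diminished seventh: B–D–F–A. In root position the root is bass, giving B, D, F, A from the bottom.

B, D, F, A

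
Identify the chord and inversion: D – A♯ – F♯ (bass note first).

Reducing to letter names: D, A#, F#. These stack in thirds as D–F#–A# — a D augmented triad.
With the root (D) in the bass, the chord is in root position (figured bass 5/3).

D augmented, root position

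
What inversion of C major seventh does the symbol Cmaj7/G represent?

second inversion

Cmaj7/G means C major seventh with G in the bass. G is the fifth of C major seventh (C–E–G–B), so this is second inversion.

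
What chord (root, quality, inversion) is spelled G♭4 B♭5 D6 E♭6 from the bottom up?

The distinct note names are Gb, Bb, D, Eb. Stacked in thirds they read Eb–Gb–Bb–D, which is a minor-major seventh chord on Eb.
With the third (Gb) in the bass, the chord is in first inversion (figured bass 6/5).

Eb minor-major seventh, first inversion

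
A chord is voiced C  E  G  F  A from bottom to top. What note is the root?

F

C, E, G, F, A are the tones of an F major ninth chord (F–A–C–E–G), making F the root.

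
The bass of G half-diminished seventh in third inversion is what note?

F

The seventh of G half-diminished seventh (G–Bb–Db–F) is F; that is the bass in third inversion.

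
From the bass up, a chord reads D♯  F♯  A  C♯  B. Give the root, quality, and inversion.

B dominant ninth, first inversion

Reducing to letter names: D#, F#, A, C#, B. These stack in thirds as B–D#–F#–A–C# — a B dominant ninth chord.
The lowest note is D#, the third of the chord, so this is first inversion.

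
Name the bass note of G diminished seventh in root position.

In root position the root is lowest. For G diminished seventh (G–Bb–Db–Fb) that is G.

G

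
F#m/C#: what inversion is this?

F#m/C# means F# minor with C# in the bass. C# is the fifth of F# minor (F#–A–C#), so this is second inversion.

second inversion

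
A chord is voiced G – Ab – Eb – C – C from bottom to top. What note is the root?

Reordering G, Ab, Eb, C into stacked thirds gives Ab–C–Eb–G; the bottom of that stack, Ab, is the root.

Ab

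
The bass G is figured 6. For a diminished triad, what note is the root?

E

The figures 6 mean the third of the chord is in the bass. If G is the third of a diminished triad, the root is E (chord tones E–G–Bb).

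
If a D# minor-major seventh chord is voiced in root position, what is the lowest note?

D# minor-major seventh is D#–F#–A#–C##. Root position places the root in the bass: D#.

D#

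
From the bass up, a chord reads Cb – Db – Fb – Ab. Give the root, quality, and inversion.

The pitch classes Cb, Db, Fb, Ab arrange in thirds as Db–Fb–Ab–Cb: a Db minor seventh chord.
Cb is the seventh of Db minor seventh; seventh in the bass means third inversion (figured bass 4/2).

Db minor seventh, third inversion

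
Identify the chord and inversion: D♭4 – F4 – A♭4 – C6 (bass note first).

The pitch classes Db, F, Ab, C arrange in thirds as Db–F–Ab–C: a Db major seventh chord.
Db is the root of Db major seventh; root in the bass means root position (figured bass 7).

Db major seventh, root position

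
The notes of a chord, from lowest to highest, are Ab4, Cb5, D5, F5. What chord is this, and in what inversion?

D diminished seventh, second inversion

The distinct note names are Ab, Cb, D, F. Stacked in thirds they read D–F–Ab–Cb, which is a diminished seventh chord on D.
With the fifth (Ab) in the bass, the chord is in second inversion (figured bass 4/3).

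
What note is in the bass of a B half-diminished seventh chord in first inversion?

B half-diminished seventh is B–D–F–A. First inversion places the third in the bass: D.

D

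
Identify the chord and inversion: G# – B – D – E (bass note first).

E dominant seventh, first inversion

The pitch classes G#, B, D, E arrange in thirds as E–G#–B–D: an E dominant seventh chord.
The lowest note is G#, the third of the chord, so this is first inversion (figured bass 6/5).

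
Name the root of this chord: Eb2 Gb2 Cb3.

Reordering Eb, Gb, Cb into stacked thirds gives Cb–Eb–Gb; the bottom of that stack, Cb, is the root.

Cb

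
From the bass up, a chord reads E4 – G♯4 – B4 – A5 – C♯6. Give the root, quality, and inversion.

The pitch classes E, G#, B, A, C# arrange in thirds as A–C#–E–G#–B: an A major ninth chord.
With the fifth (E) in the bass, the chord is in second inversion.

A major ninth, second inversion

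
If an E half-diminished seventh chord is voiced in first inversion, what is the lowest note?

E half-diminished seventh is E–G–Bb–D. First inversion places the third in the bass: G.

G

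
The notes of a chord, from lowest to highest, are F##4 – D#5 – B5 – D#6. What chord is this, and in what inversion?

The distinct note names are F##, D#, B. Stacked in thirds they read B–D#–F##, which is an augmented triad on B.
F## is the fifth of B augmented; fifth in the bass means second inversion (figured bass 6/4).

B augmented, second inversion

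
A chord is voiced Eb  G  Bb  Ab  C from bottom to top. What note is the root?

The distinct letter names are Eb, G, Bb, Ab, C. Arranged as a stack of thirds they read Ab–C–Eb–G–Bb, so Ab is the root (an Ab major ninth chord).

Ab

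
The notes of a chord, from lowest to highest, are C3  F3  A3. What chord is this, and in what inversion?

The distinct note names are C, F, A. Stacked in thirds they read F–A–C, which is a major triad on F.
The lowest note is C, the fifth of the chord, so this is second inversion (figured bass 6/4).

F major, second inversion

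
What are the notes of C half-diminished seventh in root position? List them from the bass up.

C, Eb, Gb, Bb

Spelling C half-diminished seventh: C–Eb–Gb–Bb. In root position the root is bass, giving C, Eb, Gb, Bb from the bottom.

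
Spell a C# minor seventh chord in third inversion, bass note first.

B, C#, E, G#

C# minor seventh is C#–E–G#–B. Third inversion puts the seventh (B) in the bass, with the remaining tones above: B, C#, E, G#.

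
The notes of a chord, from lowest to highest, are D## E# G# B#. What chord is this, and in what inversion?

The distinct note names are D##, E#, G#, B#. Stacked in thirds they read E#–G#–B#–D##, which is a minor-major seventh chord on E#.
D## is the seventh of E# minor-major seventh; seventh in the bass means third inversion (figured bass 4/2).

E# minor-major seventh, third inversion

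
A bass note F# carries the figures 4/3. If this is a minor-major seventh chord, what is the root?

B

The figures 4/3 mean the fifth of the chord is in the bass. If F# is the fifth of a minor-major seventh chord, the root is B (chord tones B–D–F#–A#).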